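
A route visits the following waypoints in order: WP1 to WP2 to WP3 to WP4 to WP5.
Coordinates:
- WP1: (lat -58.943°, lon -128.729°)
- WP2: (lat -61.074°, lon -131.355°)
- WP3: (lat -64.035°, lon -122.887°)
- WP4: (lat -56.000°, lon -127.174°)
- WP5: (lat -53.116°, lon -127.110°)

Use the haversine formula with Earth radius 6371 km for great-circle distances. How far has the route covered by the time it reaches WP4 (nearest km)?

1746 km

Leg distances:
WP1→WP2: 278.3 km  (cumulative 278.3 km)
WP2→WP3: 544.0 km  (cumulative 822.3 km)
WP3→WP4: 924.1 km  (cumulative 1746.4 km)
Cumulative distance at WP4 ≈ 1746 km.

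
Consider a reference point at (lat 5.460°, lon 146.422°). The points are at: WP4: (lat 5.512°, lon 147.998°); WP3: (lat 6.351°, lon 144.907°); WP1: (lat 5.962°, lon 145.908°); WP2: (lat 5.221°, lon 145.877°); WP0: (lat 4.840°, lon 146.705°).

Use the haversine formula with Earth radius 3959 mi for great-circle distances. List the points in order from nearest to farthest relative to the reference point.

Distances from the reference point:
WP2 (lat 5.221°, lon 145.877°): 41.0 mi
WP0 (lat 4.840°, lon 146.705°): 47.1 mi
WP1 (lat 5.962°, lon 145.908°): 49.5 mi
WP4 (lat 5.512°, lon 147.998°): 108.5 mi
WP3 (lat 6.351°, lon 144.907°): 121.0 mi

WP2, WP0, WP1, WP4, WP3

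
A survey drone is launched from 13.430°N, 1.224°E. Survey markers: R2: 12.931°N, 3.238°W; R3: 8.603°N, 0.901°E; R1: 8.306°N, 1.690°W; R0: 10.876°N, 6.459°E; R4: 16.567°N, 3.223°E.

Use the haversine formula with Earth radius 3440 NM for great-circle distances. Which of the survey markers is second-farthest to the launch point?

Distance to each, sorted:
R1: 352.3 NM
R0: 343.4 NM
R3: 290.4 NM
R2: 262.5 NM
R4: 221.2 NM
The second-farthest is R0 at 343.4 NM.

R0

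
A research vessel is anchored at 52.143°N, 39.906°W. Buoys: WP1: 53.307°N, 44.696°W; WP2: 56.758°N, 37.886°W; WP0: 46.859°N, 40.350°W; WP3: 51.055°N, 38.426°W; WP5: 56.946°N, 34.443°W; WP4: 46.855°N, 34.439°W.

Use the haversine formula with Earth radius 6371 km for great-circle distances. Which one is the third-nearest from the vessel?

Distance to each, sorted:
WP3: 158.4 km
WP1: 347.5 km
WP2: 529.5 km
WP0: 588.4 km
WP5: 639.4 km
WP4: 707.8 km
The third-nearest is WP2 at 529.5 km.

WP2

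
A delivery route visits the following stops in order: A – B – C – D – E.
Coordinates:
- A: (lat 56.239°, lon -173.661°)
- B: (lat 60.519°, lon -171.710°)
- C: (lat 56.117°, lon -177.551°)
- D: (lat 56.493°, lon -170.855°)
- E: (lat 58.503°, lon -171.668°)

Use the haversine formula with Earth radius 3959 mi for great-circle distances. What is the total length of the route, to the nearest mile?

Leg distances:
A→B: 304.0 mi  (cumulative 304.0 mi)
B→C: 370.4 mi  (cumulative 674.5 mi)
C→D: 257.9 mi  (cumulative 932.4 mi)
D→E: 142.1 mi  (cumulative 1074.5 mi)
Total route length ≈ 1074 mi.

1074 mi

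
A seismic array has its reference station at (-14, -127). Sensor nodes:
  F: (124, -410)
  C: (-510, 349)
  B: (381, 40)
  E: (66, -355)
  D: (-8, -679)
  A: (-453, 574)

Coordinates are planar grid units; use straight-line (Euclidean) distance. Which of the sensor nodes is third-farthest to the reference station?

Distances from the reference station ((-14, -127)):
A: 827.1
C: 687.5
D: 552.0
B: 428.9
F: 314.9
E: 241.6
The third-farthest is D at 552.0.

D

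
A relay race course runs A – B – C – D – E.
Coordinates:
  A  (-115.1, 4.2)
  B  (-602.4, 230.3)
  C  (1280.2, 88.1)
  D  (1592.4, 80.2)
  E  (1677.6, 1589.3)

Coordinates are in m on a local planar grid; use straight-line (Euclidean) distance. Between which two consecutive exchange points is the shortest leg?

C–D

Leg distances:
A→B: 537.2 m
B→C: 1888.0 m
C→D: 312.3 m
D→E: 1511.5 m
The shortest leg is C–D at 312.3 m.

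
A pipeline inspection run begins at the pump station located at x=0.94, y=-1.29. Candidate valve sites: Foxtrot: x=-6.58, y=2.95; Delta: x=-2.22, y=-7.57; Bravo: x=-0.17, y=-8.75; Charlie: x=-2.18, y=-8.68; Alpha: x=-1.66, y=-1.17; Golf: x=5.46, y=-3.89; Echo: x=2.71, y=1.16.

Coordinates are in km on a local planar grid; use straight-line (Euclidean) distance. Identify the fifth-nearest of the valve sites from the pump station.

Bravo

Distances from the pump station (x=0.94, y=-1.29):
Alpha: 2.6 km
Echo: 3.0 km
Golf: 5.2 km
Delta: 7.0 km
Bravo: 7.5 km
Charlie: 8.0 km
Foxtrot: 8.6 km
The fifth-nearest is Bravo at 7.5 km.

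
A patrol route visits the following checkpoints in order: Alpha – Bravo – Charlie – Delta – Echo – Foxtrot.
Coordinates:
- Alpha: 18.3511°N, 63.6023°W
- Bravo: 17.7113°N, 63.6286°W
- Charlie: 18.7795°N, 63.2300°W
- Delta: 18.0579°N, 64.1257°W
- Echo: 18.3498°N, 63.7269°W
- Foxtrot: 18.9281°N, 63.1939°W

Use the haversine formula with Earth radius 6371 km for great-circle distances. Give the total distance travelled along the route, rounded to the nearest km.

Leg distances:
Alpha→Bravo: 71.2 km  (cumulative 71.2 km)
Bravo→Charlie: 126.0 km  (cumulative 197.2 km)
Charlie→Delta: 124.0 km  (cumulative 321.2 km)
Delta→Echo: 53.2 km  (cumulative 374.4 km)
Echo→Foxtrot: 85.4 km  (cumulative 459.7 km)
Total route length ≈ 460 km.

460 km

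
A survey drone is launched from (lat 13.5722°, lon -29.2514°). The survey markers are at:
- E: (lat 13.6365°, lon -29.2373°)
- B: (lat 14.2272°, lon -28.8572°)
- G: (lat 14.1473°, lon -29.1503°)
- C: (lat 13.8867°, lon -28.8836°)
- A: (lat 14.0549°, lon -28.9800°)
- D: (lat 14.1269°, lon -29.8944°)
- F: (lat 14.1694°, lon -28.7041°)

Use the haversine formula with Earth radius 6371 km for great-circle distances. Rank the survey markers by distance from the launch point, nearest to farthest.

Distances from the launch point:
E (lat 13.6365°, lon -29.2373°): 7.3 km
C (lat 13.8867°, lon -28.8836°): 52.9 km
A (lat 14.0549°, lon -28.9800°): 61.2 km
G (lat 14.1473°, lon -29.1503°): 64.9 km
B (lat 14.2272°, lon -28.8572°): 84.4 km
F (lat 14.1694°, lon -28.7041°): 88.9 km
D (lat 14.1269°, lon -29.8944°): 92.9 km

E, C, A, G, B, F, D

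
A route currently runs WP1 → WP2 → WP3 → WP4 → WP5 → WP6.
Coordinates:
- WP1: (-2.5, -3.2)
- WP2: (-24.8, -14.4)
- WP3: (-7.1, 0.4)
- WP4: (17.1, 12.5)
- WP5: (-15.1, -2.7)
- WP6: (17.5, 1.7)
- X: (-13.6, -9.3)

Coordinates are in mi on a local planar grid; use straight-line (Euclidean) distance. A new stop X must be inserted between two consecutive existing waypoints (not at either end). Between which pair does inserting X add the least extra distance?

Added distance for inserting X between each consecutive pair:
WP1–WP2: 0.0 mi
WP2–WP3: 0.9 mi
WP3–WP4: 22.3 mi
WP4–WP5: 8.8 mi
WP5–WP6: 6.9 mi
Smallest added distance is 0.0 mi, inserting between WP1 and WP2.

between WP1 and WP2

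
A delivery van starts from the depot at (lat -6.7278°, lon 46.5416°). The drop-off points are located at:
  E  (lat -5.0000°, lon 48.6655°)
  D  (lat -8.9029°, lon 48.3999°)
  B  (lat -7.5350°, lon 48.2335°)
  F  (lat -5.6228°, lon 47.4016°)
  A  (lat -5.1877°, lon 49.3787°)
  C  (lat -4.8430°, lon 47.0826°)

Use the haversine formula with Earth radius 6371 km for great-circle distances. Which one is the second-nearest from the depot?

B

Distances from the depot ((lat -6.7278°, lon 46.5416°)):
F: 155.4 km
B: 207.1 km
C: 218.0 km
E: 303.5 km
D: 316.9 km
A: 357.5 km
The second-nearest is B at 207.1 km.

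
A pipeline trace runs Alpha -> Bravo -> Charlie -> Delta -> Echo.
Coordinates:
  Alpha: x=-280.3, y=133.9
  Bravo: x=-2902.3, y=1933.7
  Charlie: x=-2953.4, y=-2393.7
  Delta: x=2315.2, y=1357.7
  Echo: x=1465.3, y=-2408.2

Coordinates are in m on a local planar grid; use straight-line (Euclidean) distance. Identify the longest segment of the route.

Charlie–Delta

Leg distances:
Alpha→Bravo: 3180.3 m
Bravo→Charlie: 4327.7 m
Charlie→Delta: 6467.7 m
Delta→Echo: 3860.6 m
The longest leg is Charlie–Delta at 6467.7 m.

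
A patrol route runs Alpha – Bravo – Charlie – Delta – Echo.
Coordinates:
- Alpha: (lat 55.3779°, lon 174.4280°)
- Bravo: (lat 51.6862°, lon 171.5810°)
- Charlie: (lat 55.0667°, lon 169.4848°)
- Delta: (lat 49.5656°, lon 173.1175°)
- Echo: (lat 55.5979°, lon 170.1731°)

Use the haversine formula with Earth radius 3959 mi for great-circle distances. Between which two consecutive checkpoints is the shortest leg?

Leg distances:
Alpha→Bravo: 280.6 mi
Bravo→Charlie: 249.0 mi
Charlie→Delta: 409.8 mi
Delta→Echo: 434.7 mi
The shortest leg is Bravo–Charlie at 249.0 mi.

Bravo–Charlie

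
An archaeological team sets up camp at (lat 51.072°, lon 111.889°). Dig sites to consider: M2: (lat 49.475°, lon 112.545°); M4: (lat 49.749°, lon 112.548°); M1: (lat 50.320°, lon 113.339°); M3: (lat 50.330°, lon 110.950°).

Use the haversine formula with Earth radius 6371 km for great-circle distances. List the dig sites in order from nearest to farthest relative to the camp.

Distances from the camp:
M3 (lat 50.330°, lon 110.950°): 105.7 km
M1 (lat 50.320°, lon 113.339°): 132.0 km
M4 (lat 49.749°, lon 112.548°): 154.3 km
M2 (lat 49.475°, lon 112.545°): 183.6 km

M3, M1, M4, M2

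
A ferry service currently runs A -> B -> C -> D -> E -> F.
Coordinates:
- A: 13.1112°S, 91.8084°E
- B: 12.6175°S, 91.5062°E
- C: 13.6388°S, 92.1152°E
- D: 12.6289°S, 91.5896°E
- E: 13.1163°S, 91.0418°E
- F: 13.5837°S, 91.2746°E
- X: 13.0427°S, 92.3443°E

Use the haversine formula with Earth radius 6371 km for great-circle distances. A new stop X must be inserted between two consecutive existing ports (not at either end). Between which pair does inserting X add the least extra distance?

Added distance for inserting X between each consecutive pair:
A–B: 97.0 km
B–C: 41.9 km
C–D: 38.7 km
D–E: 154.8 km
E–F: 214.0 km
Smallest added distance is 38.7 km, inserting between C and D.

between C and D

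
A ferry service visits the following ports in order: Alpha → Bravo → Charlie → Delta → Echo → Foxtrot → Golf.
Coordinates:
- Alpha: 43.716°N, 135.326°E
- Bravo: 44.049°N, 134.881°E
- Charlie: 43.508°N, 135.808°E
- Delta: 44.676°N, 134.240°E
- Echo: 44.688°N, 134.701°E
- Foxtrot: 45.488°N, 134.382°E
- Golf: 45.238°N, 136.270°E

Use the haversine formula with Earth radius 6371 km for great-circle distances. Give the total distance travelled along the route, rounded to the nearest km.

Leg distances:
Alpha→Bravo: 51.4 km  (cumulative 51.4 km)
Bravo→Charlie: 95.7 km  (cumulative 147.1 km)
Charlie→Delta: 180.4 km  (cumulative 327.5 km)
Delta→Echo: 36.5 km  (cumulative 364.0 km)
Echo→Foxtrot: 92.4 km  (cumulative 456.4 km)
Foxtrot→Golf: 150.1 km  (cumulative 606.5 km)
Total route length ≈ 606 km.

606 km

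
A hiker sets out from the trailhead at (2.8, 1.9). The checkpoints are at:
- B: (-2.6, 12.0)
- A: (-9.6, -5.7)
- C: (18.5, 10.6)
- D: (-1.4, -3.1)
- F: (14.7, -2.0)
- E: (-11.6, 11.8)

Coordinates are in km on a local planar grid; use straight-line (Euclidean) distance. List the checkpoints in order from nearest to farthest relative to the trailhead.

Distances from the trailhead:
D (-1.4, -3.1): 6.5 km
B (-2.6, 12.0): 11.5 km
F (14.7, -2.0): 12.5 km
A (-9.6, -5.7): 14.5 km
E (-11.6, 11.8): 17.5 km
C (18.5, 10.6): 17.9 km

D, B, F, A, E, C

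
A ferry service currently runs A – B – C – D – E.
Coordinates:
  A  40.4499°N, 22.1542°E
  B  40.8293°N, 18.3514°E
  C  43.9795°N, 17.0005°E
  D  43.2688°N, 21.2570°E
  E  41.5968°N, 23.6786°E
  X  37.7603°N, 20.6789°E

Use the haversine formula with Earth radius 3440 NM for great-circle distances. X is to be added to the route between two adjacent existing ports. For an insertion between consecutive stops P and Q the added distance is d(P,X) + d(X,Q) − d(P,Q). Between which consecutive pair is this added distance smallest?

between A and B

Added distance for inserting X between each consecutive pair:
A–B: 214.4 NM
B–C: 424.2 NM
C–D: 550.9 NM
D–E: 453.6 NM
Smallest added distance is 214.4 NM, inserting between A and B.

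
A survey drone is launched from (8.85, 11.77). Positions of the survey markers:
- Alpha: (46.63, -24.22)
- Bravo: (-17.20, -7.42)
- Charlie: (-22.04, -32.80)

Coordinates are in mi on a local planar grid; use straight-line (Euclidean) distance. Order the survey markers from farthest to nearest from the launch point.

Distance from the launch point at (8.85, 11.77) to each:
Charlie (-22.04, -32.80): 54.2 mi
Alpha (46.63, -24.22): 52.2 mi
Bravo (-17.20, -7.42): 32.4 mi

Charlie, Alpha, Bravo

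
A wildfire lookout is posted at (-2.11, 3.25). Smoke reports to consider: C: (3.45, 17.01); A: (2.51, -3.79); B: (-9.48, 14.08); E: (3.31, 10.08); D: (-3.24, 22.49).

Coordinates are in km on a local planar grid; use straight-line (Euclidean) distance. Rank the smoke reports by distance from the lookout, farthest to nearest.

D, C, B, E, A

Distance from the lookout at (-2.11, 3.25) to each:
D (-3.24, 22.49): 19.3 km
C (3.45, 17.01): 14.8 km
B (-9.48, 14.08): 13.1 km
E (3.31, 10.08): 8.7 km
A (2.51, -3.79): 8.4 km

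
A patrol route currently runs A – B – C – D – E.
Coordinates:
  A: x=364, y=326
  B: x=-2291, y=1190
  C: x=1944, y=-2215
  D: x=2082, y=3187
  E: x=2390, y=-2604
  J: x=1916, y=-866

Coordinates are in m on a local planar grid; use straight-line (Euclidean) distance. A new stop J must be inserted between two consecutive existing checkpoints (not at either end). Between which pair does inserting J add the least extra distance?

Added distance for inserting J between each consecutive pair:
A–B: 3847.4 m
B–C: 597.7 m
C–D: 1.9 m
D–E: 58.7 m
Smallest added distance is 1.9 m, inserting between C and D.

between C and D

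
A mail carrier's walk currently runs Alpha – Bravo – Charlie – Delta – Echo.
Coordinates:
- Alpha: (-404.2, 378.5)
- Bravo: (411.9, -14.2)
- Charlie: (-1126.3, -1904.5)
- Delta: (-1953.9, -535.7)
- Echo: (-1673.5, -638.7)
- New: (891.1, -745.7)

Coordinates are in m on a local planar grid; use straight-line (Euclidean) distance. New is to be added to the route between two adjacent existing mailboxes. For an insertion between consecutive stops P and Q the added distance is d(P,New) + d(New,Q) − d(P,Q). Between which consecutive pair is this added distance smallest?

between Bravo and Charlie

Added distance for inserting New between each consecutive pair:
Alpha–Bravo: 1683.9 m
Bravo–Charlie: 763.9 m
Charlie–Delta: 3579.7 m
Delta–Echo: 5120.9 m
Smallest added distance is 763.9 m, inserting between Bravo and Charlie.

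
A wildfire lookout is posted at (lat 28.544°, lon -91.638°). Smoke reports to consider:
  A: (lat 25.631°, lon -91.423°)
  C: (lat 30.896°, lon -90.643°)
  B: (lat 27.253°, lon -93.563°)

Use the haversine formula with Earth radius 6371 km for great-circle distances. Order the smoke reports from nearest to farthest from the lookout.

Distance from the lookout at (lat 28.544°, lon -91.638°) to each:
B (lat 27.253°, lon -93.563°): 237.5 km
C (lat 30.896°, lon -90.643°): 278.6 km
A (lat 25.631°, lon -91.423°): 324.6 km

B, C, A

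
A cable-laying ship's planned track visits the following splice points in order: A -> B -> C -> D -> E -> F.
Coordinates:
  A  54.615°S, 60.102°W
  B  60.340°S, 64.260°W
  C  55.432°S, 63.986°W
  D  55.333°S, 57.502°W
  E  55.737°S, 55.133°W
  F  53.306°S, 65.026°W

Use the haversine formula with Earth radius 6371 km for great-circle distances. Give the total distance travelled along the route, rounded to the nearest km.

Leg distances:
A→B: 683.1 km  (cumulative 683.1 km)
B→C: 546.0 km  (cumulative 1229.1 km)
C→D: 409.6 km  (cumulative 1638.6 km)
D→E: 155.7 km  (cumulative 1794.3 km)
E→F: 692.5 km  (cumulative 2486.9 km)
Total route length ≈ 2487 km.

2487 km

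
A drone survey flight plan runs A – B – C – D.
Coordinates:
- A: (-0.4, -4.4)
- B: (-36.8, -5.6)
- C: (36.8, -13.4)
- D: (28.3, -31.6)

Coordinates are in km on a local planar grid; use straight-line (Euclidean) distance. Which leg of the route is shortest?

C–D

Leg distances:
A→B: 36.4 km
B→C: 74.0 km
C→D: 20.1 km
The shortest leg is C–D at 20.1 km.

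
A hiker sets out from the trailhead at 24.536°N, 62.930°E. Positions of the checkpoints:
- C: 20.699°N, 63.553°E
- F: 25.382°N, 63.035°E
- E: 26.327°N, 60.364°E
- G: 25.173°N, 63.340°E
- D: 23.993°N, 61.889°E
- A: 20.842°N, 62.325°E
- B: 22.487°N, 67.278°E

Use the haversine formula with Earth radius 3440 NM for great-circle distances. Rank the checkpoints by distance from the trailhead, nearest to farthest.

Computing each great-circle distance from 24.536°N, 62.930°E:
G 25.173°N, 63.340°E: 44.3 NM
F 25.382°N, 63.035°E: 51.1 NM
D 23.993°N, 61.889°E: 65.6 NM
E 26.327°N, 60.364°E: 175.8 NM
A 20.842°N, 62.325°E: 224.3 NM
C 20.699°N, 63.553°E: 232.9 NM
B 22.487°N, 67.278°E: 269.1 NM

G, F, D, E, A, C, B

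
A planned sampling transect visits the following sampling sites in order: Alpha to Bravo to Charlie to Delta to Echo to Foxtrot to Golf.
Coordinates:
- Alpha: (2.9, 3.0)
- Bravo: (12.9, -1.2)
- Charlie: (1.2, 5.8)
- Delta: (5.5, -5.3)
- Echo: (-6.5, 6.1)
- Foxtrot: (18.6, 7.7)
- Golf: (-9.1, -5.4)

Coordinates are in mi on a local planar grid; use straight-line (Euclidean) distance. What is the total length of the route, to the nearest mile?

Leg distances:
Alpha→Bravo: 10.8 mi  (cumulative 10.8 mi)
Bravo→Charlie: 13.6 mi  (cumulative 24.5 mi)
Charlie→Delta: 11.9 mi  (cumulative 36.4 mi)
Delta→Echo: 16.6 mi  (cumulative 52.9 mi)
Echo→Foxtrot: 25.2 mi  (cumulative 78.1 mi)
Foxtrot→Golf: 30.6 mi  (cumulative 108.7 mi)
Total route length ≈ 109 mi.

109 mi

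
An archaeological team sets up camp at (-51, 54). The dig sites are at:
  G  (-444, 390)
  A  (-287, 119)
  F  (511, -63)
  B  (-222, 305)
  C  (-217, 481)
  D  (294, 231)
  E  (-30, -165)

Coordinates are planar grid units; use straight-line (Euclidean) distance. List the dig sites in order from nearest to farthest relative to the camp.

E, A, B, D, C, G, F

Computing each straight-line distance from (-51, 54):
E (-30, -165): 220.0
A (-287, 119): 244.8
B (-222, 305): 303.7
D (294, 231): 387.8
C (-217, 481): 458.1
G (-444, 390): 517.1
F (511, -63): 574.0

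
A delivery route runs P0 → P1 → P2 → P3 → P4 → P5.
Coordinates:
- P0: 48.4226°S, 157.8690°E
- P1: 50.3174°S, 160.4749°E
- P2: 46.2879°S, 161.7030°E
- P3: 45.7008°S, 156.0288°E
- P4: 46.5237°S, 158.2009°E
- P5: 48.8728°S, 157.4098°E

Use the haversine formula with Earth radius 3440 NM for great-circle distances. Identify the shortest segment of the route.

Leg distances:
P0→P1: 152.7 NM
P1→P2: 246.8 NM
P2→P3: 239.2 NM
P3→P4: 103.0 NM
P4→P5: 144.6 NM
The shortest leg is P3–P4 at 103.0 NM.

P3–P4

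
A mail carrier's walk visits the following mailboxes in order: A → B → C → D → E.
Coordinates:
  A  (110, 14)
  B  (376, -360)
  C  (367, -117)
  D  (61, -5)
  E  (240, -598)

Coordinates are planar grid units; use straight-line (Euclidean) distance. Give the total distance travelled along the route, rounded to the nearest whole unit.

1647

Leg distances:
A→B: 458.9  (cumulative 458.9)
B→C: 243.2  (cumulative 702.1)
C→D: 325.9  (cumulative 1028.0)
D→E: 619.4  (cumulative 1647.4)
Total route length ≈ 1647.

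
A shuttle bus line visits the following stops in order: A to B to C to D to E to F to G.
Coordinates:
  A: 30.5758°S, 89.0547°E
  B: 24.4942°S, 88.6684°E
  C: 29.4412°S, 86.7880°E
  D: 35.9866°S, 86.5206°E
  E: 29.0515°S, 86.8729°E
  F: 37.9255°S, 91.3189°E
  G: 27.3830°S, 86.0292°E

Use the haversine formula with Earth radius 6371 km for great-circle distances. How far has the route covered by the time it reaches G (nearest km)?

Leg distances:
A→B: 677.3 km  (cumulative 677.3 km)
B→C: 580.8 km  (cumulative 1258.1 km)
C→D: 728.2 km  (cumulative 1986.3 km)
D→E: 771.9 km  (cumulative 2758.2 km)
E→F: 1069.0 km  (cumulative 3827.2 km)
F→G: 1272.0 km  (cumulative 5099.2 km)
Cumulative distance at G ≈ 5099 km.

5099 km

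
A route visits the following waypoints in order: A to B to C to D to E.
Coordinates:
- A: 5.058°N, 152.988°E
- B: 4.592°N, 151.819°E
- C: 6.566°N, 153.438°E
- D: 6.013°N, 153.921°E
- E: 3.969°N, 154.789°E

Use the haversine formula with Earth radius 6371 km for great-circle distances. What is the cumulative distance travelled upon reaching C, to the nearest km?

423 km

Leg distances:
A→B: 139.5 km  (cumulative 139.5 km)
B→C: 283.3 km  (cumulative 422.8 km)
Cumulative distance at C ≈ 423 km.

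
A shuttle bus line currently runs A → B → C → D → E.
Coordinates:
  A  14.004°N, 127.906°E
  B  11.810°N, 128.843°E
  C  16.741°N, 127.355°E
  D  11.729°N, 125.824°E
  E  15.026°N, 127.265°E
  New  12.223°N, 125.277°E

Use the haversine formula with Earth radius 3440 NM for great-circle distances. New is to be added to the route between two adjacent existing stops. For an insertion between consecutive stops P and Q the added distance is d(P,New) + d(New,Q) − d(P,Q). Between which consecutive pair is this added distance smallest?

between C and D

Added distance for inserting New between each consecutive pair:
A–B: 255.4 NM
B–C: 199.3 NM
C–D: 26.8 NM
D–E: 33.0 NM
Smallest added distance is 26.8 NM, inserting between C and D.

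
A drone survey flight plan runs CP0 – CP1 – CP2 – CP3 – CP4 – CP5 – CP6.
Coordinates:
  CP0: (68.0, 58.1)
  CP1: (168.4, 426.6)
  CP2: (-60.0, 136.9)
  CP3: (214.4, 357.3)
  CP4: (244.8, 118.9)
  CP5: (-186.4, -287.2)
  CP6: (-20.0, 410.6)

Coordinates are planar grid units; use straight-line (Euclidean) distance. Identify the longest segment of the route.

CP5–CP6

Leg distances:
CP0→CP1: 381.9
CP1→CP2: 368.9
CP2→CP3: 352.0
CP3→CP4: 240.3
CP4→CP5: 592.3
CP5→CP6: 717.4
The longest leg is CP5–CP6 at 717.4.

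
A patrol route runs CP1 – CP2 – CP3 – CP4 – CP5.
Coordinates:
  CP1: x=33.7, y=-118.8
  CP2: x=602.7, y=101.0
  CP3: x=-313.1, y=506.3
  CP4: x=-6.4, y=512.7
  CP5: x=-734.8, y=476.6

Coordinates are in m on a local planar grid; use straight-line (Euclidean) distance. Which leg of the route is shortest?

Leg distances:
CP1→CP2: 610.0 m
CP2→CP3: 1001.5 m
CP3→CP4: 306.8 m
CP4→CP5: 729.3 m
The shortest leg is CP3–CP4 at 306.8 m.

CP3–CP4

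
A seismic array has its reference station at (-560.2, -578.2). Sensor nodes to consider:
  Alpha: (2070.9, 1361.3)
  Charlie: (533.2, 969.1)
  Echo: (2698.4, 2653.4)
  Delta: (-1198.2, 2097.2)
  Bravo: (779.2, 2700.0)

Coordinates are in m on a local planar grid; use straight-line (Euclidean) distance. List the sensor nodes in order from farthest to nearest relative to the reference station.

Distances from the reference station:
Echo (2698.4, 2653.4): 4589.3 m
Bravo (779.2, 2700.0): 3541.3 m
Alpha (2070.9, 1361.3): 3268.7 m
Delta (-1198.2, 2097.2): 2750.4 m
Charlie (533.2, 969.1): 1894.6 m

Echo, Bravo, Alpha, Delta, Charlie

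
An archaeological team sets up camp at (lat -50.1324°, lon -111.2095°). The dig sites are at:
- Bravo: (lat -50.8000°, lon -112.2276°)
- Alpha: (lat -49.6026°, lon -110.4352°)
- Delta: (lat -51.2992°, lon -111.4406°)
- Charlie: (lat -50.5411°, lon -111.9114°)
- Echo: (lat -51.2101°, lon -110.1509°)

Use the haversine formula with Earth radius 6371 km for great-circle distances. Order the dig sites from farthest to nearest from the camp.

Echo, Delta, Bravo, Alpha, Charlie

Computing each great-circle distance from (lat -50.1324°, lon -111.2095°):
Echo (lat -51.2101°, lon -110.1509°): 141.2 km
Delta (lat -51.2992°, lon -111.4406°): 130.8 km
Bravo (lat -50.8000°, lon -112.2276°): 103.5 km
Alpha (lat -49.6026°, lon -110.4352°): 80.9 km
Charlie (lat -50.5411°, lon -111.9114°): 67.4 km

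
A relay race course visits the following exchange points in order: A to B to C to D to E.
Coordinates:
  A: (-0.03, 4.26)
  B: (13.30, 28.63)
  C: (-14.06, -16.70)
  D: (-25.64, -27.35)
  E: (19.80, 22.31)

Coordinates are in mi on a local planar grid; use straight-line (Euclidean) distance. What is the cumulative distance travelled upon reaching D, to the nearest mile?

Leg distances:
A→B: 27.8 mi  (cumulative 27.8 mi)
B→C: 52.9 mi  (cumulative 80.7 mi)
C→D: 15.7 mi  (cumulative 96.5 mi)
Cumulative distance at D ≈ 96 mi.

96 mi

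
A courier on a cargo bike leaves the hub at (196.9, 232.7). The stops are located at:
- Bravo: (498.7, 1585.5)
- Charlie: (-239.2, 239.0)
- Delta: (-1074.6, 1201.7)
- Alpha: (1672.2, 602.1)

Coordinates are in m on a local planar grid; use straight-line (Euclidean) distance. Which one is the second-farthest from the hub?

Alpha

Distances from the hub ((196.9, 232.7)):
Delta: 1598.6 m
Alpha: 1520.8 m
Bravo: 1386.1 m
Charlie: 436.1 m
The second-farthest is Alpha at 1520.8 m.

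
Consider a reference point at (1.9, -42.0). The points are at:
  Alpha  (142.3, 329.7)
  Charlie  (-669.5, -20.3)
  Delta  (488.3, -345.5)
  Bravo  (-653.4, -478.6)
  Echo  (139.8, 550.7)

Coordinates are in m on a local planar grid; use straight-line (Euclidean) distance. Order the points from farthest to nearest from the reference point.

Bravo, Charlie, Echo, Delta, Alpha

Computing each straight-line distance from (1.9, -42.0):
Bravo (-653.4, -478.6): 787.4 m
Charlie (-669.5, -20.3): 671.8 m
Echo (139.8, 550.7): 608.5 m
Delta (488.3, -345.5): 573.3 m
Alpha (142.3, 329.7): 397.3 m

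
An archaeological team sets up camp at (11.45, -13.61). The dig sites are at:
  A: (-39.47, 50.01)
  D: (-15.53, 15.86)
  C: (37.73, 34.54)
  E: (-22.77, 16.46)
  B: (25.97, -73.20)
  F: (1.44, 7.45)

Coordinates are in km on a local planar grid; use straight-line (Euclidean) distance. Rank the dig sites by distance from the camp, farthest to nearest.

Distance from the camp at (11.45, -13.61) to each:
A (-39.47, 50.01): 81.5 km
B (25.97, -73.20): 61.3 km
C (37.73, 34.54): 54.9 km
E (-22.77, 16.46): 45.6 km
D (-15.53, 15.86): 40.0 km
F (1.44, 7.45): 23.3 km

A, B, C, E, D, F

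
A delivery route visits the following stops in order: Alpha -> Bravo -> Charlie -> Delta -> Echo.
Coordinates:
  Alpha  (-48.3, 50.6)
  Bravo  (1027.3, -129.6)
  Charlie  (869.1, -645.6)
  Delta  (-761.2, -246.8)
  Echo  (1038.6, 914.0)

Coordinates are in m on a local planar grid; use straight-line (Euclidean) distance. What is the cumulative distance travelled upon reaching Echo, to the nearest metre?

5450 m

Leg distances:
Alpha→Bravo: 1090.6 m  (cumulative 1090.6 m)
Bravo→Charlie: 539.7 m  (cumulative 1630.3 m)
Charlie→Delta: 1678.4 m  (cumulative 3308.7 m)
Delta→Echo: 2141.7 m  (cumulative 5450.3 m)
Cumulative distance at Echo ≈ 5450 m.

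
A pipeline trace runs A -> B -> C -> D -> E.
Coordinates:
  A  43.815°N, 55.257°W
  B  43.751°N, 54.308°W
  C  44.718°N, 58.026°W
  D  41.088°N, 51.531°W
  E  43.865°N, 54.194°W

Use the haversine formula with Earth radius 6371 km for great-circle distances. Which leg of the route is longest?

C–D

Leg distances:
A→B: 76.5 km
B→C: 315.1 km
C→D: 665.1 km
D→E: 378.2 km
The longest leg is C–D at 665.1 km.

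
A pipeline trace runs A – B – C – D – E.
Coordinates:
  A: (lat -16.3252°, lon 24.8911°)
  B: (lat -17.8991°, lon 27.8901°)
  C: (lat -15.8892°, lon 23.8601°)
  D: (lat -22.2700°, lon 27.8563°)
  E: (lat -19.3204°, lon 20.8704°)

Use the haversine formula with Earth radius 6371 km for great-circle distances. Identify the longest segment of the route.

C–D

Leg distances:
A→B: 363.6 km
B→C: 483.5 km
C→D: 824.3 km
D→E: 796.7 km
The longest leg is C–D at 824.3 km.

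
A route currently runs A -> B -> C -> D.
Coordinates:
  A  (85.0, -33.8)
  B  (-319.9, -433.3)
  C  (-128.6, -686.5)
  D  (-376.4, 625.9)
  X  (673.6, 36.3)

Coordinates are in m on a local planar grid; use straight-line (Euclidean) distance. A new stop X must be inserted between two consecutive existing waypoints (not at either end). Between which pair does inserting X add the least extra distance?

Added distance for inserting X between each consecutive pair:
A–B: 1122.8 m
B–C: 1861.3 m
C–D: 948.4 m
Smallest added distance is 948.4 m, inserting between C and D.

between C and D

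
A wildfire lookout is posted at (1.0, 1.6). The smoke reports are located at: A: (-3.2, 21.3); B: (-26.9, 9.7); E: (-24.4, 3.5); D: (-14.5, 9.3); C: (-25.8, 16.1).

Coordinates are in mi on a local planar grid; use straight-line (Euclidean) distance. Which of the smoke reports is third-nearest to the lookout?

E

Distance to each, sorted:
D: 17.3 mi
A: 20.1 mi
E: 25.5 mi
B: 29.1 mi
C: 30.5 mi
The third-nearest is E at 25.5 mi.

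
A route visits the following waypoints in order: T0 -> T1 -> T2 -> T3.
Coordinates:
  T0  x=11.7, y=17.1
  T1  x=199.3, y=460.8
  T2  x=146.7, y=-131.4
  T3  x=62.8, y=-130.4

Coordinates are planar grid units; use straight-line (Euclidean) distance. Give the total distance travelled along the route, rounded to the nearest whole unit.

1160

Leg distances:
T0→T1: 481.7  (cumulative 481.7)
T1→T2: 594.5  (cumulative 1076.3)
T2→T3: 83.9  (cumulative 1160.2)
Total route length ≈ 1160.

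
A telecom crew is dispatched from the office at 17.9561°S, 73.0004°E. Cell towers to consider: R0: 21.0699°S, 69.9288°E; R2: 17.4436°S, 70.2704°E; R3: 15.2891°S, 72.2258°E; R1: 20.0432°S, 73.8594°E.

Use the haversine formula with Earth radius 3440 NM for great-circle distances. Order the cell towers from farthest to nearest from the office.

Computing each great-circle distance from 17.9561°S, 73.0004°E:
R0 21.0699°S, 69.9288°E: 255.3 NM
R3 15.2891°S, 72.2258°E: 166.2 NM
R2 17.4436°S, 70.2704°E: 159.1 NM
R1 20.0432°S, 73.8594°E: 134.5 NM

R0, R3, R2, R1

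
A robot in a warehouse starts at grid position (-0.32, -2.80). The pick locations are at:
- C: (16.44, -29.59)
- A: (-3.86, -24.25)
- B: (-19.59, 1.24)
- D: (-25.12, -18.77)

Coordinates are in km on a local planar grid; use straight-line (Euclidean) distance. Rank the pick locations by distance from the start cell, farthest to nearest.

Distances from the start cell:
C (16.44, -29.59): 31.6 km
D (-25.12, -18.77): 29.5 km
A (-3.86, -24.25): 21.7 km
B (-19.59, 1.24): 19.7 km

C, D, A, B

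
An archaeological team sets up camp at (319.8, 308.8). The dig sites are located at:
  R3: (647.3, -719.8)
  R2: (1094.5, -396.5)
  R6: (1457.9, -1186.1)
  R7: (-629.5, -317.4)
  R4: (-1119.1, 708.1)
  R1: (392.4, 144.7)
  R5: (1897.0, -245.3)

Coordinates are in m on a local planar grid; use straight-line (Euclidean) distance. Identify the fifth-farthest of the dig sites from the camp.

Distance to each, sorted:
R6: 1878.8 m
R5: 1671.7 m
R4: 1493.3 m
R7: 1137.2 m
R3: 1079.5 m
R2: 1047.7 m
R1: 179.4 m
The fifth-farthest is R3 at 1079.5 m.

R3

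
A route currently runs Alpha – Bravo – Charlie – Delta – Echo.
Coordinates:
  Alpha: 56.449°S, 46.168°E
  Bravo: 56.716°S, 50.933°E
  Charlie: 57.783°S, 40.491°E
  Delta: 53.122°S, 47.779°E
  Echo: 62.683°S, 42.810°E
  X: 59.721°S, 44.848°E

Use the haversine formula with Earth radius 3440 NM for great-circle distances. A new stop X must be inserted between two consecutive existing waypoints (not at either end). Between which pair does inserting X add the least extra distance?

Added distance for inserting X between each consecutive pair:
Alpha–Bravo: 306.1 NM
Bravo–Charlie: 97.5 NM
Charlie–Delta: 213.0 NM
Delta–Echo: 0.1 NM
Smallest added distance is 0.1 NM, inserting between Delta and Echo.

between Delta and Echo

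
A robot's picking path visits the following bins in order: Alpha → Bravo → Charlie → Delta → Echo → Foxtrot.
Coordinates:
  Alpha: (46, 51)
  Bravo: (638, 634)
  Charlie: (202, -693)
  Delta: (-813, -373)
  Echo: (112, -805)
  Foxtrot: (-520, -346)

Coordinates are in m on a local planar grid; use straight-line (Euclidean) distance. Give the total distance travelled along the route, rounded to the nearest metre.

Leg distances:
Alpha→Bravo: 830.9 m  (cumulative 830.9 m)
Bravo→Charlie: 1396.8 m  (cumulative 2227.7 m)
Charlie→Delta: 1064.2 m  (cumulative 3291.9 m)
Delta→Echo: 1020.9 m  (cumulative 4312.8 m)
Echo→Foxtrot: 781.1 m  (cumulative 5093.9 m)
Total route length ≈ 5094 m.

5094 m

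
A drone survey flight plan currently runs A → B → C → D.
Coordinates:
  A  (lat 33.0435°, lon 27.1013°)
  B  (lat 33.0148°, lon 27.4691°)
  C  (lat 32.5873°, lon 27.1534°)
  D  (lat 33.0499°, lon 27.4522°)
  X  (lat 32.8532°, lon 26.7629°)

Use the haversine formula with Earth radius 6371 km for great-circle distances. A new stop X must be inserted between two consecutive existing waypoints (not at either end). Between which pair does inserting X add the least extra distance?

between C and D

Added distance for inserting X between each consecutive pair:
A–B: 71.9 km
B–C: 59.4 km
C–D: 56.4 km
Smallest added distance is 56.4 km, inserting between C and D.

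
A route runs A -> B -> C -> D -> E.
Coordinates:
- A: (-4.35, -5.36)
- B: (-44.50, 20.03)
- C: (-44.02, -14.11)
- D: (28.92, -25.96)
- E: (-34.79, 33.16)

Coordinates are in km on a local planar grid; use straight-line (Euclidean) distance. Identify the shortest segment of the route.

B–C

Leg distances:
A→B: 47.5 km
B→C: 34.1 km
C→D: 73.9 km
D→E: 86.9 km
The shortest leg is B–C at 34.1 km.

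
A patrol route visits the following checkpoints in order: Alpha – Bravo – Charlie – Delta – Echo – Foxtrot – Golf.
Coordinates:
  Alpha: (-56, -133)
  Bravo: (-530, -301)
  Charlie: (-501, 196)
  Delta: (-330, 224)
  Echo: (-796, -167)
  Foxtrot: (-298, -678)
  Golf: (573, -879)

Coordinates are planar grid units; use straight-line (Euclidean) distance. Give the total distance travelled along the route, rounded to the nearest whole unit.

3390

Leg distances:
Alpha→Bravo: 502.9  (cumulative 502.9)
Bravo→Charlie: 497.8  (cumulative 1000.7)
Charlie→Delta: 173.3  (cumulative 1174.0)
Delta→Echo: 608.3  (cumulative 1782.3)
Echo→Foxtrot: 713.5  (cumulative 2495.9)
Foxtrot→Golf: 893.9  (cumulative 3389.7)
Total route length ≈ 3390.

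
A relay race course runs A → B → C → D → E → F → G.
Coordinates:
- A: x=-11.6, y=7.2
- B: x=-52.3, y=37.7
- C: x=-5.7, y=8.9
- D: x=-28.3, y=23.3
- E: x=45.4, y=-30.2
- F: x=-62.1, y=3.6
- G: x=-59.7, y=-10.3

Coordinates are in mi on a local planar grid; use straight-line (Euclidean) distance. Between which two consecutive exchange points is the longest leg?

E–F

Leg distances:
A→B: 50.9 mi
B→C: 54.8 mi
C→D: 26.8 mi
D→E: 91.1 mi
E→F: 112.7 mi
F→G: 14.1 mi
The longest leg is E–F at 112.7 mi.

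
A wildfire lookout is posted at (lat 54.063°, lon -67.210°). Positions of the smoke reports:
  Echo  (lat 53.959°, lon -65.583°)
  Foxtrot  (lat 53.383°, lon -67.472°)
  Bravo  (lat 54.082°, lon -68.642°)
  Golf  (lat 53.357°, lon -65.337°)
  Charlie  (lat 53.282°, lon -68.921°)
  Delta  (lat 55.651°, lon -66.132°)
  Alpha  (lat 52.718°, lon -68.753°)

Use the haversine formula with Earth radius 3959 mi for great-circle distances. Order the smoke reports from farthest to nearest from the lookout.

Delta, Alpha, Golf, Charlie, Echo, Bravo, Foxtrot

Distance from the lookout at (lat 54.063°, lon -67.210°) to each:
Delta (lat 55.651°, lon -66.132°): 117.8 mi
Alpha (lat 52.718°, lon -68.753°): 112.6 mi
Golf (lat 53.357°, lon -65.337°): 90.8 mi
Charlie (lat 53.282°, lon -68.921°): 88.4 mi
Echo (lat 53.959°, lon -65.583°): 66.5 mi
Bravo (lat 54.082°, lon -68.642°): 58.1 mi
Foxtrot (lat 53.383°, lon -67.472°): 48.2 mi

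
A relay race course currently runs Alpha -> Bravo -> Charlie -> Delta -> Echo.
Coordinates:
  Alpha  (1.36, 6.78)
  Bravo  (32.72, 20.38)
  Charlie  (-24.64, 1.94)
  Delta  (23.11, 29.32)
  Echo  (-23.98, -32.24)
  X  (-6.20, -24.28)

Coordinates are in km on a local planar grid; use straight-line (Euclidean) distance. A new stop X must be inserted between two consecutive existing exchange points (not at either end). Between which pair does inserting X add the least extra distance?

Added distance for inserting X between each consecutive pair:
Alpha–Bravo: 57.0 km
Bravo–Charlie: 31.0 km
Charlie–Delta: 38.1 km
Delta–Echo: 3.1 km
Smallest added distance is 3.1 km, inserting between Delta and Echo.

between Delta and Echo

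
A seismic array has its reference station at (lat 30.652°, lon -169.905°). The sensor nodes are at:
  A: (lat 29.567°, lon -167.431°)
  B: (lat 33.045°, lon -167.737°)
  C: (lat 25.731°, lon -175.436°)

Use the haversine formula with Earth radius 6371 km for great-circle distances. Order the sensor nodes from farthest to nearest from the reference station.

Computing each great-circle distance from (lat 30.652°, lon -169.905°):
C (lat 25.731°, lon -175.436°): 770.0 km
B (lat 33.045°, lon -167.737°): 335.7 km
A (lat 29.567°, lon -167.431°): 266.8 km

C, B, A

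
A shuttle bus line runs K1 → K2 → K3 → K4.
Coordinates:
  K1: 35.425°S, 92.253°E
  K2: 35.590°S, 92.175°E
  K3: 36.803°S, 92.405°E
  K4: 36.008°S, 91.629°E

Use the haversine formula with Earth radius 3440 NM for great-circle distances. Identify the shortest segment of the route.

K1–K2

Leg distances:
K1→K2: 10.6 NM
K2→K3: 73.7 NM
K3→K4: 60.7 NM
The shortest leg is K1–K2 at 10.6 NM.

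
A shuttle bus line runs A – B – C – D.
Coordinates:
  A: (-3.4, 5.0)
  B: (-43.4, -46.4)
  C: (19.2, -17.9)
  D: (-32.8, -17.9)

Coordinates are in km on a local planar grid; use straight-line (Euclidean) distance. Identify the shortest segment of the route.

Leg distances:
A→B: 65.1 km
B→C: 68.8 km
C→D: 52.0 km
The shortest leg is C–D at 52.0 km.

C–D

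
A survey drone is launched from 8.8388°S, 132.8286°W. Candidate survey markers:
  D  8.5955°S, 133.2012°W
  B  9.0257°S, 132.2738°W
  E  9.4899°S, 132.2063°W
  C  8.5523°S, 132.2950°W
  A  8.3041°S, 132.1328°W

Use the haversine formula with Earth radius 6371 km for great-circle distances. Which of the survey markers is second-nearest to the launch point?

B

Distances from the launch point (8.8388°S, 132.8286°W):
D: 49.1 km
B: 64.4 km
C: 66.7 km
A: 96.9 km
E: 99.5 km
The second-nearest is B at 64.4 km.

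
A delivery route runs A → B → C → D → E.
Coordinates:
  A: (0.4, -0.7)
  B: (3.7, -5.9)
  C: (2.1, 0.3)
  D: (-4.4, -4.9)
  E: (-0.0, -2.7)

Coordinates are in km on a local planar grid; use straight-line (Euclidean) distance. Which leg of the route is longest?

C–D

Leg distances:
A→B: 6.2 km
B→C: 6.4 km
C→D: 8.3 km
D→E: 4.9 km
The longest leg is C–D at 8.3 km.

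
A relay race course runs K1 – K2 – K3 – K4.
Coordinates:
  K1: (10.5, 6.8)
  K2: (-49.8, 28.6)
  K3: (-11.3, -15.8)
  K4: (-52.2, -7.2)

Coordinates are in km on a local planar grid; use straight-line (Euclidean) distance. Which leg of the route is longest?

K1–K2

Leg distances:
K1→K2: 64.1 km
K2→K3: 58.8 km
K3→K4: 41.8 km
The longest leg is K1–K2 at 64.1 km.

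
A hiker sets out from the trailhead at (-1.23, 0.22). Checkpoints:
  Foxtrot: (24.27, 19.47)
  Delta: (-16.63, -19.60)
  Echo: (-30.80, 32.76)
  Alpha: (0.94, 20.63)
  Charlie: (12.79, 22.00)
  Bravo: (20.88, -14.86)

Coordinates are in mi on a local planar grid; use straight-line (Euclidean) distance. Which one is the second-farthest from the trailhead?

Distance to each, sorted:
Echo: 44.0 mi
Foxtrot: 32.0 mi
Bravo: 26.8 mi
Charlie: 25.9 mi
Delta: 25.1 mi
Alpha: 20.5 mi
The second-farthest is Foxtrot at 32.0 mi.

Foxtrot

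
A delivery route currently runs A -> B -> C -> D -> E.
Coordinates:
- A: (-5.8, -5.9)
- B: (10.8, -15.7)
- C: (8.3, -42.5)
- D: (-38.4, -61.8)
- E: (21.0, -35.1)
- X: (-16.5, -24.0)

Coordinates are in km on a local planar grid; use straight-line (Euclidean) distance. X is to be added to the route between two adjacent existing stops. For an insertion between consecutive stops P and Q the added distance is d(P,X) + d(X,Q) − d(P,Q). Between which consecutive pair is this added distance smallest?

between D and E

Added distance for inserting X between each consecutive pair:
A–B: 30.3 km
B–C: 32.6 km
C–D: 24.1 km
D–E: 17.7 km
Smallest added distance is 17.7 km, inserting between D and E.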